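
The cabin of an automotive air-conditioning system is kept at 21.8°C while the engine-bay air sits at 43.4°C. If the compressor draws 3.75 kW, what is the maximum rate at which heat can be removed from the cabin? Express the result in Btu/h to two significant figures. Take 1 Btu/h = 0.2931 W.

170000 Btu/h

In absolute terms T_C = 294.95 K and T_H = 316.55 K, so ΔT = 21.60 K.
COP_Carnot = T_C/ΔT = 294.95/21.60 = 13.66.
Q̇_max = COP_Carnot × Ẇ = 13.66 × 3.750 kW = 51.21 kW = 174700 Btu/h.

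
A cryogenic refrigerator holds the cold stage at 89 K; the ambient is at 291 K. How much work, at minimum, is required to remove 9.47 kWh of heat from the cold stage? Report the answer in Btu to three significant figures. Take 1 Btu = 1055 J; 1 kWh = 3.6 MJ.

The reservoir spacing is ΔT = 291 − 89 = 202.0 K.
The reversible limit is COP_R = T_C/ΔT = 0.4406, so W_min = Q_C/COP = Q_C·ΔT/T_C.
W_min = 9.470 × 202.0/89.00 = 21.49 kWh = 73340 Btu.

73300 Btu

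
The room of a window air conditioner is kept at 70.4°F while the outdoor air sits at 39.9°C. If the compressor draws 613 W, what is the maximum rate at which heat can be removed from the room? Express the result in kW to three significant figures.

In absolute terms T_C = 294.48 K and T_H = 313.05 K, so ΔT = 18.57 K.
COP_Carnot = T_C/ΔT = 294.48/18.57 = 15.86.
Q̇_max = COP_Carnot × Ẇ = 15.86 × 613.0 W = 9723 W = 9.723 kW.

9.72 kW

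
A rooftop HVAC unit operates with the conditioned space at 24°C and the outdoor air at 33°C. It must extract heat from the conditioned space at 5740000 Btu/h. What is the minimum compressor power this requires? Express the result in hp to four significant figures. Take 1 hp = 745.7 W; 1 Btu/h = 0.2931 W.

In absolute terms T_C = 297.15 K and T_H = 306.15 K, so ΔT = 9.000 K.
COP_Carnot = T_C/ΔT = 297.15/9.000 = 33.02.
Ẇ_min = Q̇/COP_Carnot = 5740000/33.02 = 173900 Btu/h = 68.33 hp.

68.33 hp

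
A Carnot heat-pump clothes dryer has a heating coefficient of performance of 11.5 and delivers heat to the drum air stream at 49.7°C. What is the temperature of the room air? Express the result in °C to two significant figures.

COP_HP = T_H/(T_H − T_C) gives T_H − T_C = T_H/COP.
With T_H = 322.85 K, T_C = 322.85 × (1 − 1/11.5) = 294.78 K.
Converting, 294.78 K = 21.63°C.

22 °C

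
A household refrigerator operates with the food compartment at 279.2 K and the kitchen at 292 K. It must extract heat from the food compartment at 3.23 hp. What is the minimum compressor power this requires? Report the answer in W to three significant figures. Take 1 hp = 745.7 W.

The reservoir spacing is ΔT = 292 − 279.2 = 12.80 K.
COP_Carnot = T_C/ΔT = 279.20/12.80 = 21.81.
Ẇ_min = Q̇/COP_Carnot = 3.230/21.81 = 0.1481 hp = 110.4 W.

110 W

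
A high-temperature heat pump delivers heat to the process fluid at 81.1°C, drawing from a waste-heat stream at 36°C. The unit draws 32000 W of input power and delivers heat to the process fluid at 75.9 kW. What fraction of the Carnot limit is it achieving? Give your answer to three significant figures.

Converting, Q̇_H = 75.90 kW = 75900 W, so COP_actual = Q̇_H/Ẇ = 75900/32000 = 2.372.
In absolute terms T_C = 309.15 K and T_H = 354.25 K, so ΔT = 45.10 K.
COP_Carnot = T_H/ΔT = 354.25/45.10 = 7.855.
η_II = COP_actual/COP_Carnot = 2.372/7.855 = 0.3020.

0.302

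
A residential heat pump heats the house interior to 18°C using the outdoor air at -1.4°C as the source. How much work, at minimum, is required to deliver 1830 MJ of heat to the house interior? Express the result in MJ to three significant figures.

122 MJ

In absolute terms T_C = 271.75 K and T_H = 291.15 K, so ΔT = 19.40 K.
The reversible limit is COP_HP = T_H/ΔT = 15.01, so W_min = Q_H/COP = Q_H·ΔT/T_H.
W_min = 1830 × 19.40/291.15 = 121.9 MJ.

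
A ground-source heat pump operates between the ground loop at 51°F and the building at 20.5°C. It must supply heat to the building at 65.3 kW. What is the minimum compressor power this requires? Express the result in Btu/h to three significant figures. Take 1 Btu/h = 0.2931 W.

In absolute terms T_C = 283.71 K and T_H = 293.65 K, so ΔT = 9.944 K.
COP_Carnot = T_H/ΔT = 293.65/9.944 = 29.53.
Ẇ_min = Q̇/COP_Carnot = 65.30/29.53 = 2.211 kW = 7545 Btu/h.

7540 Btu/h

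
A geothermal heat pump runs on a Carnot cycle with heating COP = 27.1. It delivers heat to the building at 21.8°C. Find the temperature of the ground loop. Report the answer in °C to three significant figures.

COP_HP = T_H/(T_H − T_C) gives T_H − T_C = T_H/COP.
With T_H = 294.95 K, T_C = 294.95 × (1 − 1/27.1) = 284.07 K.
Converting, 284.07 K = 10.92°C.

10.9 °C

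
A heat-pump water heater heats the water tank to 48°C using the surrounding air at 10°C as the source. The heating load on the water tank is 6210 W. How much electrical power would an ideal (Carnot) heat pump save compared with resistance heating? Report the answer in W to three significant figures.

In absolute terms T_C = 283.15 K and T_H = 321.15 K, so ΔT = 38.00 K.
COP_Carnot = T_H/ΔT = 321.15/38.00 = 8.451.
Resistance heating needs Ẇ_res = Q̇_H = 6210 W; the reversible heat pump needs only Ẇ_hp = Q̇_H/COP = 734.8 W.
Saving = 6210 − 734.8 = 5475 W.

5480 W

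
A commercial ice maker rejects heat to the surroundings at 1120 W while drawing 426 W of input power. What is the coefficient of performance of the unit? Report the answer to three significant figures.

The first law gives Q̇_H = Q̇_C + Ẇ, so the three rates are Q̇_C = 694.0, Q̇_H = 1120, Ẇ = 426.0 W.
COP_R = Q̇_C/Ẇ = 694.0/426.0 = 1.629.

1.63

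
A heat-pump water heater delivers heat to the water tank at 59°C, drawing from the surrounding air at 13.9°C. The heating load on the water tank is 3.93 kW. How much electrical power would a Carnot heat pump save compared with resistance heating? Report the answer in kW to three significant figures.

3.40 kW

In absolute terms T_C = 287.05 K and T_H = 332.15 K, so ΔT = 45.10 K.
COP_Carnot = T_H/ΔT = 332.15/45.10 = 7.365.
Resistance heating needs Ẇ_res = Q̇_H = 3.930 kW; the reversible heat pump needs only Ẇ_hp = Q̇_H/COP = 0.5336 kW.
Saving = 3.930 − 0.5336 = 3.396 kW.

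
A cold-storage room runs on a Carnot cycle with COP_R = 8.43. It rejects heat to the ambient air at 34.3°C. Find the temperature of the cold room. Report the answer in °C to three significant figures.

1.70 °C

For a Carnot refrigerator COP_R = T_C/(T_H − T_C), so T_C = COP·T_H/(1 + COP).
With T_H = 307.45 K, T_C = 8.43 × 307.45/9.430 = 274.85 K.
Converting, 274.85 K = 1.70°C.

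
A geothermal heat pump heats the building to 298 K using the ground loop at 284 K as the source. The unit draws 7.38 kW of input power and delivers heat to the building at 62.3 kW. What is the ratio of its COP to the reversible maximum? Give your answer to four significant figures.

0.3966

COP_actual = Q̇_H/Ẇ = 62.30/7.380 = 8.442.
The reservoir spacing is ΔT = 298 − 284 = 14.00 K.
COP_Carnot = T_H/ΔT = 298.00/14.00 = 21.29.
η_II = COP_actual/COP_Carnot = 8.442/21.29 = 0.3966.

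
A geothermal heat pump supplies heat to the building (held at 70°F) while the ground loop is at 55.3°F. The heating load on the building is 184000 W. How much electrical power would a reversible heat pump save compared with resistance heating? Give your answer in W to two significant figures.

180000 W

In absolute terms T_C = 286.09 K and T_H = 294.26 K, so ΔT = 8.167 K.
COP_Carnot = T_H/ΔT = 294.26/8.167 = 36.03.
Resistance heating needs Ẇ_res = Q̇_H = 184000 W; the reversible heat pump needs only Ẇ_hp = Q̇_H/COP = 5107 W.
Saving = 184000 − 5107 = 178900 W.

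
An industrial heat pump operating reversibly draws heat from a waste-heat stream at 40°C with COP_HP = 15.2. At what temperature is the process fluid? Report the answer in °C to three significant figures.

COP_HP = T_H/(T_H − T_C) rearranges to T_H = COP·T_C/(COP − 1).
With T_C = 313.15 K, T_H = 15.2 × 313.15/14.20 = 335.20 K.
Converting, 335.20 K = 62.05°C.

62.1 °C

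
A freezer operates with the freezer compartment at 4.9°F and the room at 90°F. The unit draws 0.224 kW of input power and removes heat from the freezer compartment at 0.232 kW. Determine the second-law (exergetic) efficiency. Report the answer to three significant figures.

0.190

COP_actual = Q̇_C/Ẇ = 0.2320/0.2240 = 1.036.
In absolute terms T_C = 258.09 K and T_H = 305.37 K, so ΔT = 47.28 K.
COP_Carnot = T_C/ΔT = 258.09/47.28 = 5.459.
η_II = COP_actual/COP_Carnot = 1.036/5.459 = 0.1897.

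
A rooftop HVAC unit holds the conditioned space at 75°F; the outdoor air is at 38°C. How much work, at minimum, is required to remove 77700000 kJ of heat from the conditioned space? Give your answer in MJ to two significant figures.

In absolute terms T_C = 297.04 K and T_H = 311.15 K, so ΔT = 14.11 K.
The reversible limit is COP_R = T_C/ΔT = 21.05, so W_min = Q_C/COP = Q_C·ΔT/T_C.
W_min = 77700000 × 14.11/297.04 = 3691000 kJ = 3691 MJ.

3700 MJ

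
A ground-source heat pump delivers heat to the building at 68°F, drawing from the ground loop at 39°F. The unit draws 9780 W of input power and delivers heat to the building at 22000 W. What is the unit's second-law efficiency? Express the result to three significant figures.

COP_actual = Q̇_H/Ẇ = 22000/9780 = 2.249.
In absolute terms T_C = 277.04 K and T_H = 293.15 K, so ΔT = 16.11 K.
COP_Carnot = T_H/ΔT = 293.15/16.11 = 18.20.
η_II = COP_actual/COP_Carnot = 2.249/18.20 = 0.1236.

0.124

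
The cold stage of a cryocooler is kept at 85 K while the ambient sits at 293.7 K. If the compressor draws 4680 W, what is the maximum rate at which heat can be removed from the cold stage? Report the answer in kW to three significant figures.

The reservoir spacing is ΔT = 293.7 − 85 = 208.7 K.
COP_Carnot = T_C/ΔT = 85.00/208.7 = 0.4073.
Q̇_max = COP_Carnot × Ẇ = 0.4073 × 4680 W = 1906 W = 1.906 kW.

1.91 kW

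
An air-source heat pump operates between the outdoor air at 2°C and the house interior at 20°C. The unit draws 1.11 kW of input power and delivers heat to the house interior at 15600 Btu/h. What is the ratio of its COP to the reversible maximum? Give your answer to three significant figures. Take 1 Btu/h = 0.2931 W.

Converting, Q̇_H = 15600 Btu/h = 4.572 kW, so COP_actual = Q̇_H/Ẇ = 4.572/1.110 = 4.119.
In absolute terms T_C = 275.15 K and T_H = 293.15 K, so ΔT = 18.00 K.
COP_Carnot = T_H/ΔT = 293.15/18.00 = 16.29.
η_II = COP_actual/COP_Carnot = 4.119/16.29 = 0.2529.

0.253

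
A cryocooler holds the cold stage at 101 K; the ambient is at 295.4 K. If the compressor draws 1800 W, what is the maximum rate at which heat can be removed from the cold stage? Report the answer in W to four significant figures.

935.2 W

The reservoir spacing is ΔT = 295.4 − 101 = 194.4 K.
COP_Carnot = T_C/ΔT = 101.00/194.4 = 0.5195.
Q̇_max = COP_Carnot × Ẇ = 0.5195 × 1800 W = 935.2 W.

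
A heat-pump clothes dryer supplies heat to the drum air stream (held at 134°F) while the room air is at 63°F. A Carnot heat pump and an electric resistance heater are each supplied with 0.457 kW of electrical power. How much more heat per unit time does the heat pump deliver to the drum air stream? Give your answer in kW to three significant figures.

3.36 kW

In absolute terms T_C = 290.37 K and T_H = 329.82 K, so ΔT = 39.44 K.
COP_Carnot = T_H/ΔT = 329.82/39.44 = 8.362.
The heat pump delivers Q̇_H = COP × Ẇ = 3.821 kW; the resistance heater delivers Ẇ = 0.4570 kW.
Extra = (COP − 1)·Ẇ = 3.364 kW.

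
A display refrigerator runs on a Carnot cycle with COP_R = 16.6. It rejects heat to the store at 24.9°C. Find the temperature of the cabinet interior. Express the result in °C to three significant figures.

7.97 °C

For a Carnot refrigerator COP_R = T_C/(T_H − T_C), so T_C = COP·T_H/(1 + COP).
With T_H = 298.05 K, T_C = 16.6 × 298.05/17.60 = 281.12 K.
Converting, 281.12 K = 7.97°C.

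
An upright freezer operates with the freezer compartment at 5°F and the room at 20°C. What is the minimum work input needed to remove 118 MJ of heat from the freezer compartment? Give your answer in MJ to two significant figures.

16 MJ

In absolute terms T_C = 258.15 K and T_H = 293.15 K, so ΔT = 35.00 K.
The reversible limit is COP_R = T_C/ΔT = 7.376, so W_min = Q_C/COP = Q_C·ΔT/T_C.
W_min = 118.0 × 35.00/258.15 = 16.00 MJ.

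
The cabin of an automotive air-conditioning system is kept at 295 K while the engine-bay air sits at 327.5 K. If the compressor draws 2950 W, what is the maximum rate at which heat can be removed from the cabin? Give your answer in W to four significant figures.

The reservoir spacing is ΔT = 327.5 − 295 = 32.50 K.
COP_Carnot = T_C/ΔT = 295.00/32.50 = 9.077.
Q̇_max = COP_Carnot × Ẇ = 9.077 × 2950 W = 26780 W.

26780 W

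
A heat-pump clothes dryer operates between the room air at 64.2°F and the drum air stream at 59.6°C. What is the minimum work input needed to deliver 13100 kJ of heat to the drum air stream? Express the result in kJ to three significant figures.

In absolute terms T_C = 291.04 K and T_H = 332.75 K, so ΔT = 41.71 K.
The reversible limit is COP_HP = T_H/ΔT = 7.977, so W_min = Q_H/COP = Q_H·ΔT/T_H.
W_min = 13100 × 41.71/332.75 = 1642 kJ.

1640 kJ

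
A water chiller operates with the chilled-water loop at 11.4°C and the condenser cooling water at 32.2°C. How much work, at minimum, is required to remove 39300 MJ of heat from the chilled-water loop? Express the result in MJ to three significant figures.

In absolute terms T_C = 284.55 K and T_H = 305.35 K, so ΔT = 20.80 K.
The reversible limit is COP_R = T_C/ΔT = 13.68, so W_min = Q_C/COP = Q_C·ΔT/T_C.
W_min = 39300 × 20.80/284.55 = 2873 MJ.

2870 MJ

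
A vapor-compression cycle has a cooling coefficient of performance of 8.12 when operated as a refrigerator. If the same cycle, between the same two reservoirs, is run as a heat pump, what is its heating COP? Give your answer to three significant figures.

The first law on one cycle gives Q_H = Q_C + W, so Q_H/W = Q_C/W + 1.
COP_HP = COP_R + 1 = 8.12 + 1 = 9.12.

9.12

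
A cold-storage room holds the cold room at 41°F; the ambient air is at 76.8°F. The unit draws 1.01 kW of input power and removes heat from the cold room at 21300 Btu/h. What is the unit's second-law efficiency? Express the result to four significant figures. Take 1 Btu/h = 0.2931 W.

0.4420

Converting, Q̇_C = 21300 Btu/h = 6.243 kW, so COP_actual = Q̇_C/Ẇ = 6.243/1.010 = 6.181.
In absolute terms T_C = 278.15 K and T_H = 298.04 K, so ΔT = 19.89 K.
COP_Carnot = T_C/ΔT = 278.15/19.89 = 13.99.
η_II = COP_actual/COP_Carnot = 6.181/13.99 = 0.4420.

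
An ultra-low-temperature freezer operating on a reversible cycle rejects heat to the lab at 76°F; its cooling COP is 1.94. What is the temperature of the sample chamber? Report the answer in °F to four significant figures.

For a Carnot refrigerator COP_R = T_C/(T_H − T_C), so T_C = COP·T_H/(1 + COP).
With T_H = 297.59 K, T_C = 1.94 × 297.59/2.940 = 196.37 K.
Converting, 196.37 K = -106.20°F.

-106.2 °F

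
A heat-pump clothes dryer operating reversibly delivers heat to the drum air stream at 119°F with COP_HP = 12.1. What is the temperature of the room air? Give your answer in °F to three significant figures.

71.2 °F

COP_HP = T_H/(T_H − T_C) gives T_H − T_C = T_H/COP.
With T_H = 321.48 K, T_C = 321.48 × (1 − 1/12.1) = 294.91 K.
Converting, 294.91 K = 71.18°F.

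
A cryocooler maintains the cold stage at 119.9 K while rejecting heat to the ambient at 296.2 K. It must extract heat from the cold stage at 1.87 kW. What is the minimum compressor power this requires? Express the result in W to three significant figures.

2750 W

The reservoir spacing is ΔT = 296.2 − 119.9 = 176.3 K.
COP_Carnot = T_C/ΔT = 119.90/176.3 = 0.6801.
Ẇ_min = Q̇/COP_Carnot = 1.870/0.6801 = 2.750 kW = 2750 W.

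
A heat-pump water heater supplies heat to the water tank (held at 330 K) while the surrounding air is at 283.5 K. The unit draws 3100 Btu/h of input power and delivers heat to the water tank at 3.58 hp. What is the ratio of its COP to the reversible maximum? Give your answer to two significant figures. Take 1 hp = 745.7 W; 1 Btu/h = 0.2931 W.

0.41

Converting, Q̇_H = 3.580 hp = 9108 Btu/h, so COP_actual = Q̇_H/Ẇ = 9108/3100 = 2.938.
The reservoir spacing is ΔT = 330 − 283.5 = 46.50 K.
COP_Carnot = T_H/ΔT = 330.00/46.50 = 7.097.
η_II = COP_actual/COP_Carnot = 2.938/7.097 = 0.4140.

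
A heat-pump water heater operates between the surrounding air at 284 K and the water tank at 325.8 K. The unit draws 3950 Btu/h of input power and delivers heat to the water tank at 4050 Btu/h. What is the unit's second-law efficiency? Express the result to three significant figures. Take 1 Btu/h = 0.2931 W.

0.132

COP_actual = Q̇_H/Ẇ = 4050/3950 = 1.025.
The reservoir spacing is ΔT = 325.8 − 284 = 41.80 K.
COP_Carnot = T_H/ΔT = 325.80/41.80 = 7.794.
η_II = COP_actual/COP_Carnot = 1.025/7.794 = 0.1315.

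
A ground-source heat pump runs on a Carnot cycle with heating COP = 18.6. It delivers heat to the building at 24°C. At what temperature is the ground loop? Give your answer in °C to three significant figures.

8.02 °C

COP_HP = T_H/(T_H − T_C) gives T_H − T_C = T_H/COP.
With T_H = 297.15 K, T_C = 297.15 × (1 − 1/18.6) = 281.17 K.
Converting, 281.17 K = 8.02°C.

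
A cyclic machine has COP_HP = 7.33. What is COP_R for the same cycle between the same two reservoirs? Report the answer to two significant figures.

Since Q_H = Q_C + W for any cycle, COP_R = Q_C/W = Q_H/W − 1.
COP_R = 7.33 − 1 = 6.33.

6.3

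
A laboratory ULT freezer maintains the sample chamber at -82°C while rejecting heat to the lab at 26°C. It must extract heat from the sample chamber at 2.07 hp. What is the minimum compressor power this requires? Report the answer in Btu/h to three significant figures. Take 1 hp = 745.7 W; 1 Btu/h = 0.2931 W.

2980 Btu/h

In absolute terms T_C = 191.15 K and T_H = 299.15 K, so ΔT = 108.0 K.
COP_Carnot = T_C/ΔT = 191.15/108.0 = 1.770.
Ẇ_min = Q̇/COP_Carnot = 2.070/1.770 = 1.170 hp = 2976 Btu/h.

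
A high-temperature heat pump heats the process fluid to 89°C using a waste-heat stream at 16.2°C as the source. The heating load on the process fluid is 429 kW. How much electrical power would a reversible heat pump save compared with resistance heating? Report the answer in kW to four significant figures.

In absolute terms T_C = 289.35 K and T_H = 362.15 K, so ΔT = 72.80 K.
COP_Carnot = T_H/ΔT = 362.15/72.80 = 4.975.
Resistance heating needs Ẇ_res = Q̇_H = 429.0 kW; the reversible heat pump needs only Ẇ_hp = Q̇_H/COP = 86.24 kW.
Saving = 429.0 − 86.24 = 342.8 kW.

342.8 kW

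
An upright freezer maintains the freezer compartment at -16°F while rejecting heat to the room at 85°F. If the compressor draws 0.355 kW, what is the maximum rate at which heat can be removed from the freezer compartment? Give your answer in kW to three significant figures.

1.56 kW

In absolute terms T_C = 246.48 K and T_H = 302.59 K, so ΔT = 56.11 K.
COP_Carnot = T_C/ΔT = 246.48/56.11 = 4.393.
Q̇_max = COP_Carnot × Ẇ = 4.393 × 0.3550 kW = 1.559 kW.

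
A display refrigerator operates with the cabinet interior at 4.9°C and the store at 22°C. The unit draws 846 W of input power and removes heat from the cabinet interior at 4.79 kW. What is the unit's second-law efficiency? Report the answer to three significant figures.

0.348

Converting, Q̇_C = 4.790 kW = 4790 W, so COP_actual = Q̇_C/Ẇ = 4790/846.0 = 5.662.
In absolute terms T_C = 278.05 K and T_H = 295.15 K, so ΔT = 17.10 K.
COP_Carnot = T_C/ΔT = 278.05/17.10 = 16.26.
η_II = COP_actual/COP_Carnot = 5.662/16.26 = 0.3482.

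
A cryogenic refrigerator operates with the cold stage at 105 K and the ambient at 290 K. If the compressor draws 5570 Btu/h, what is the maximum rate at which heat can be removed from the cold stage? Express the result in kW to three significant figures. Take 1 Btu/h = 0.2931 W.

The reservoir spacing is ΔT = 290 − 105 = 185.0 K.
COP_Carnot = T_C/ΔT = 105.00/185.0 = 0.5676.
Q̇_max = COP_Carnot × Ẇ = 0.5676 × 5570 Btu/h = 3161 Btu/h = 0.9266 kW.

0.927 kW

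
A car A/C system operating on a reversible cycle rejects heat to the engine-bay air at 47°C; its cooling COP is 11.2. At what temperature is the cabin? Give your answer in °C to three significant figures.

For a Carnot refrigerator COP_R = T_C/(T_H − T_C), so T_C = COP·T_H/(1 + COP).
With T_H = 320.15 K, T_C = 11.2 × 320.15/12.20 = 293.91 K.
Converting, 293.91 K = 20.76°C.

20.8 °C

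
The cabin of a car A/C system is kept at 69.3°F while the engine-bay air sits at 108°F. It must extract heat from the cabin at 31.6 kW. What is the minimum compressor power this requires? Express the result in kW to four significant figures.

2.312 kW

In absolute terms T_C = 293.87 K and T_H = 315.37 K, so ΔT = 21.50 K.
COP_Carnot = T_C/ΔT = 293.87/21.50 = 13.67.
Ẇ_min = Q̇/COP_Carnot = 31.60/13.67 = 2.312 kW.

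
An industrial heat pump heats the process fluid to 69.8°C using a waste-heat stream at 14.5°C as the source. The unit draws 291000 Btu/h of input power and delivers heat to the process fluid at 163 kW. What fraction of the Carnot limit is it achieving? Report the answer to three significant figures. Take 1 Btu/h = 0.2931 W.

0.308

Converting, Q̇_H = 163.0 kW = 556100 Btu/h, so COP_actual = Q̇_H/Ẇ = 556100/291000 = 1.911.
In absolute terms T_C = 287.65 K and T_H = 342.95 K, so ΔT = 55.30 K.
COP_Carnot = T_H/ΔT = 342.95/55.30 = 6.202.
η_II = COP_actual/COP_Carnot = 1.911/6.202 = 0.3082.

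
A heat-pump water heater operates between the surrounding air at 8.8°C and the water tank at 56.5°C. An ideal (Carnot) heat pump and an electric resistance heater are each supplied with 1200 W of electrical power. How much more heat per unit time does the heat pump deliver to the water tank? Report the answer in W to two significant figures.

7100 W

In absolute terms T_C = 281.95 K and T_H = 329.65 K, so ΔT = 47.70 K.
COP_Carnot = T_H/ΔT = 329.65/47.70 = 6.911.
The heat pump delivers Q̇_H = COP × Ẇ = 8293 W; the resistance heater delivers Ẇ = 1200 W.
Extra = (COP − 1)·Ẇ = 7093 W.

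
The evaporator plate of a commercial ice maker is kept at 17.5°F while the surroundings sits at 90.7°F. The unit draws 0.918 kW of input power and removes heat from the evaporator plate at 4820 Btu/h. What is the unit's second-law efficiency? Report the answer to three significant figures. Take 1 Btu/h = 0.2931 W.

0.236

Converting, Q̇_C = 4820 Btu/h = 1.413 kW, so COP_actual = Q̇_C/Ẇ = 1.413/0.9180 = 1.539.
In absolute terms T_C = 265.09 K and T_H = 305.76 K, so ΔT = 40.67 K.
COP_Carnot = T_C/ΔT = 265.09/40.67 = 6.519.
η_II = COP_actual/COP_Carnot = 1.539/6.519 = 0.2361.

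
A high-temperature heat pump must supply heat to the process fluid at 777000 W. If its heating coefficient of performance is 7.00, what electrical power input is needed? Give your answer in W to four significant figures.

111000 W

Ẇ = Q̇_H/COP_HP = 777000/7.00 = 111000 W.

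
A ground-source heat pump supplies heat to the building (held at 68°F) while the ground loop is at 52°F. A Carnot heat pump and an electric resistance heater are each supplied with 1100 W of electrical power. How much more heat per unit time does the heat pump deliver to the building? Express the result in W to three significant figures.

In absolute terms T_C = 284.26 K and T_H = 293.15 K, so ΔT = 8.889 K.
COP_Carnot = T_H/ΔT = 293.15/8.889 = 32.98.
The heat pump delivers Q̇_H = COP × Ẇ = 36280 W; the resistance heater delivers Ẇ = 1100 W.
Extra = (COP − 1)·Ẇ = 35180 W.

35200 W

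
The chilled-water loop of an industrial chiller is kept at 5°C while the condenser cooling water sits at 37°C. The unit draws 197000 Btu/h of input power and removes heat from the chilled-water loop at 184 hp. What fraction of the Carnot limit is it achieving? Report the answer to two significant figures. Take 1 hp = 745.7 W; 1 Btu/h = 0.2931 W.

Converting, Q̇_C = 184.0 hp = 468100 Btu/h, so COP_actual = Q̇_C/Ẇ = 468100/197000 = 2.376.
In absolute terms T_C = 278.15 K and T_H = 310.15 K, so ΔT = 32.00 K.
COP_Carnot = T_C/ΔT = 278.15/32.00 = 8.692.
η_II = COP_actual/COP_Carnot = 2.376/8.692 = 0.2734.

0.27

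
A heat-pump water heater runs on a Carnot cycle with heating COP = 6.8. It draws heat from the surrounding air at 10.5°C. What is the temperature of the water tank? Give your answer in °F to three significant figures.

139 °F

COP_HP = T_H/(T_H − T_C) rearranges to T_H = COP·T_C/(COP − 1).
With T_C = 283.65 K, T_H = 6.8 × 283.65/5.800 = 332.56 K.
Converting, 332.56 K = 138.93°F.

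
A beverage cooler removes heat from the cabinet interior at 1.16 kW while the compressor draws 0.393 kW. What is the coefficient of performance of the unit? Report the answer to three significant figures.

The first law gives Q̇_H = Q̇_C + Ẇ, so the three rates are Q̇_C = 1.160, Q̇_H = 1.553, Ẇ = 0.3930 kW.
COP_R = Q̇_C/Ẇ = 1.160/0.3930 = 2.952.

2.95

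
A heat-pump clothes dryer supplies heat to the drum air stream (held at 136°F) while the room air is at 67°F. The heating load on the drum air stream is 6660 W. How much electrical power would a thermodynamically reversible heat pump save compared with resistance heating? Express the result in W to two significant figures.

5900 W

In absolute terms T_C = 292.59 K and T_H = 330.93 K, so ΔT = 38.33 K.
COP_Carnot = T_H/ΔT = 330.93/38.33 = 8.633.
Resistance heating needs Ẇ_res = Q̇_H = 6660 W; the reversible heat pump needs only Ẇ_hp = Q̇_H/COP = 771.5 W.
Saving = 6660 − 771.5 = 5889 W.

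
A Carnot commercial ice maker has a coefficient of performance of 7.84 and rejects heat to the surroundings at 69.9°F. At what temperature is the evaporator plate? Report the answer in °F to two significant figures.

10 °F

For a Carnot refrigerator COP_R = T_C/(T_H − T_C), so T_C = COP·T_H/(1 + COP).
With T_H = 294.21 K, T_C = 7.84 × 294.21/8.840 = 260.92 K.
Converting, 260.92 K = 9.99°F.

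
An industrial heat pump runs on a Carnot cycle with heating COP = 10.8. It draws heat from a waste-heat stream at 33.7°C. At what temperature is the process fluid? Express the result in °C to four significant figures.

65.01 °C

COP_HP = T_H/(T_H − T_C) rearranges to T_H = COP·T_C/(COP − 1).
With T_C = 306.85 K, T_H = 10.8 × 306.85/9.800 = 338.16 K.
Converting, 338.16 K = 65.01°C.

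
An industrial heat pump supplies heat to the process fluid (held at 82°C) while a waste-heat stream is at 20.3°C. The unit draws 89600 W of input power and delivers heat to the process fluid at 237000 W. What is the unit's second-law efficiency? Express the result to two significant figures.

0.46

COP_actual = Q̇_H/Ẇ = 237000/89600 = 2.645.
In absolute terms T_C = 293.45 K and T_H = 355.15 K, so ΔT = 61.70 K.
COP_Carnot = T_H/ΔT = 355.15/61.70 = 5.756.
η_II = COP_actual/COP_Carnot = 2.645/5.756 = 0.4595.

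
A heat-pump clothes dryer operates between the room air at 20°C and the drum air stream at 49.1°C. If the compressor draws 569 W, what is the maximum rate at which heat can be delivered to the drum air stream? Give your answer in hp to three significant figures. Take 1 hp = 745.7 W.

8.45 hp

In absolute terms T_C = 293.15 K and T_H = 322.25 K, so ΔT = 29.10 K.
COP_Carnot = T_H/ΔT = 322.25/29.10 = 11.07.
Q̇_max = COP_Carnot × Ẇ = 11.07 × 569.0 W = 6301 W = 8.450 hp.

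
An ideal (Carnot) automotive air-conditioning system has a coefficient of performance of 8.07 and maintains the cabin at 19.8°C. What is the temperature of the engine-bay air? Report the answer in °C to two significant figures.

COP_R = T_C/(T_H − T_C) gives T_H − T_C = T_C/COP.
With T_C = 292.95 K, T_H = 292.95 × (1 + 1/8.07) = 329.25 K.
Converting, 329.25 K = 56.10°C.

56 °C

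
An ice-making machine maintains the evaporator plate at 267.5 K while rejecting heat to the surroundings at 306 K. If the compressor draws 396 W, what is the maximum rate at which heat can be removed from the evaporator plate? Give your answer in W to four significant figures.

2751 W

The reservoir spacing is ΔT = 306 − 267.5 = 38.50 K.
COP_Carnot = T_C/ΔT = 267.50/38.50 = 6.948.
Q̇_max = COP_Carnot × Ẇ = 6.948 × 396.0 W = 2751 W.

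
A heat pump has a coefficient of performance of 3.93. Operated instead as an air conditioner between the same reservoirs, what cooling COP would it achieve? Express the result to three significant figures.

Since Q_H = Q_C + W for any cycle, COP_R = Q_C/W = Q_H/W − 1.
COP_R = 3.93 − 1 = 2.93.

2.93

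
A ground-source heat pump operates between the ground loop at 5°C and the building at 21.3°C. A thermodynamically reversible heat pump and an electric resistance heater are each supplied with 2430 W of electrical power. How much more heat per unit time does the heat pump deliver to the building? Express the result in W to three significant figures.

In absolute terms T_C = 278.15 K and T_H = 294.45 K, so ΔT = 16.30 K.
COP_Carnot = T_H/ΔT = 294.45/16.30 = 18.06.
The heat pump delivers Q̇_H = COP × Ẇ = 43900 W; the resistance heater delivers Ẇ = 2430 W.
Extra = (COP − 1)·Ẇ = 41470 W.

41500 W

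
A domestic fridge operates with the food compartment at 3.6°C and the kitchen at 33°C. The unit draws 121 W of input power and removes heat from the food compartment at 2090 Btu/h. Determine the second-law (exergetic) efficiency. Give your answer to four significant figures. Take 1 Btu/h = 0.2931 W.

Converting, Q̇_C = 2090 Btu/h = 612.6 W, so COP_actual = Q̇_C/Ẇ = 612.6/121.0 = 5.063.
In absolute terms T_C = 276.75 K and T_H = 306.15 K, so ΔT = 29.40 K.
COP_Carnot = T_C/ΔT = 276.75/29.40 = 9.413.
η_II = COP_actual/COP_Carnot = 5.063/9.413 = 0.5378.

0.5378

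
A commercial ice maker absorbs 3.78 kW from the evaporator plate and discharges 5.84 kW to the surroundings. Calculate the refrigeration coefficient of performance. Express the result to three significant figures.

1.83

The first law gives Q̇_H = Q̇_C + Ẇ, so the three rates are Q̇_C = 3.780, Q̇_H = 5.840, Ẇ = 2.060 kW.
COP_R = Q̇_C/Ẇ = 3.780/2.060 = 1.835.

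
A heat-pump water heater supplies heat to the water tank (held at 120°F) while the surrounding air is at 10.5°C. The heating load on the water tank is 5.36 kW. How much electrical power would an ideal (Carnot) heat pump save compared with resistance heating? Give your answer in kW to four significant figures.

In absolute terms T_C = 283.65 K and T_H = 322.04 K, so ΔT = 38.39 K.
COP_Carnot = T_H/ΔT = 322.04/38.39 = 8.389.
Resistance heating needs Ẇ_res = Q̇_H = 5.360 kW; the reversible heat pump needs only Ẇ_hp = Q̇_H/COP = 0.6389 kW.
Saving = 5.360 − 0.6389 = 4.721 kW.

4.721 kW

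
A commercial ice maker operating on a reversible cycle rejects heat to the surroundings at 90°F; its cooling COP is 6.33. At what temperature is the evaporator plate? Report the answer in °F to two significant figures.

15 °F

For a Carnot refrigerator COP_R = T_C/(T_H − T_C), so T_C = COP·T_H/(1 + COP).
With T_H = 305.37 K, T_C = 6.33 × 305.37/7.330 = 263.71 K.
Converting, 263.71 K = 15.01°F.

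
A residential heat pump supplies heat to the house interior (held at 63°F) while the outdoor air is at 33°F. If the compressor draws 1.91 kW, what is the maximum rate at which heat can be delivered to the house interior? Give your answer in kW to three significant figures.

In absolute terms T_C = 273.71 K and T_H = 290.37 K, so ΔT = 16.67 K.
COP_Carnot = T_H/ΔT = 290.37/16.67 = 17.42.
Q̇_max = COP_Carnot × Ẇ = 17.42 × 1.910 kW = 33.28 kW.

33.3 kW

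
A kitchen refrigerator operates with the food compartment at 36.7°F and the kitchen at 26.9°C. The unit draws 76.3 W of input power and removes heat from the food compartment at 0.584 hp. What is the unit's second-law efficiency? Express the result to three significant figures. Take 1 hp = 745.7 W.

0.503

Converting, Q̇_C = 0.5840 hp = 435.5 W, so COP_actual = Q̇_C/Ẇ = 435.5/76.30 = 5.708.
In absolute terms T_C = 275.76 K and T_H = 300.05 K, so ΔT = 24.29 K.
COP_Carnot = T_C/ΔT = 275.76/24.29 = 11.35.
η_II = COP_actual/COP_Carnot = 5.708/11.35 = 0.5027.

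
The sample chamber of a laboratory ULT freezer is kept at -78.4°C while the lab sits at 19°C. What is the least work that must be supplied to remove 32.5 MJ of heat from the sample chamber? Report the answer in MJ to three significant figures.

16.3 MJ

In absolute terms T_C = 194.75 K and T_H = 292.15 K, so ΔT = 97.40 K.
The reversible limit is COP_R = T_C/ΔT = 1.999, so W_min = Q_C/COP = Q_C·ΔT/T_C.
W_min = 32.50 × 97.40/194.75 = 16.25 MJ.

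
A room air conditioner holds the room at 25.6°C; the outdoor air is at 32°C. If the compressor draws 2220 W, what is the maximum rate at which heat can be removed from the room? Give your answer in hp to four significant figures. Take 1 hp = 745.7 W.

In absolute terms T_C = 298.75 K and T_H = 305.15 K, so ΔT = 6.400 K.
COP_Carnot = T_C/ΔT = 298.75/6.400 = 46.68.
Q̇_max = COP_Carnot × Ẇ = 46.68 × 2220 W = 103600 W = 139.0 hp.

139.0 hp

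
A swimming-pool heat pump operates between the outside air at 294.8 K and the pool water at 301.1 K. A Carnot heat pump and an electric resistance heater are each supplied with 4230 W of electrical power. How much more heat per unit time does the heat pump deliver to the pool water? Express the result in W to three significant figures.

The reservoir spacing is ΔT = 301.1 − 294.8 = 6.300 K.
COP_Carnot = T_H/ΔT = 301.10/6.300 = 47.79.
The heat pump delivers Q̇_H = COP × Ẇ = 202200 W; the resistance heater delivers Ẇ = 4230 W.
Extra = (COP − 1)·Ẇ = 197900 W.

198000 W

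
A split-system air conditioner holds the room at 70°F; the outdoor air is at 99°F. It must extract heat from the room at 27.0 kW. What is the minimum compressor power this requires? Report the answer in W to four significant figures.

1478 W

In absolute terms T_C = 294.26 K and T_H = 310.37 K, so ΔT = 16.11 K.
COP_Carnot = T_C/ΔT = 294.26/16.11 = 18.26.
Ẇ_min = Q̇/COP_Carnot = 27.00/18.26 = 1.478 kW = 1478 W.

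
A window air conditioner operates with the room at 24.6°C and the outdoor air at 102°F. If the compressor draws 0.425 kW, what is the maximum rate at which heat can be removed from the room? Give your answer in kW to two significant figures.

In absolute terms T_C = 297.75 K and T_H = 312.04 K, so ΔT = 14.29 K.
COP_Carnot = T_C/ΔT = 297.75/14.29 = 20.84.
Q̇_max = COP_Carnot × Ẇ = 20.84 × 0.4250 kW = 8.856 kW.

8.9 kW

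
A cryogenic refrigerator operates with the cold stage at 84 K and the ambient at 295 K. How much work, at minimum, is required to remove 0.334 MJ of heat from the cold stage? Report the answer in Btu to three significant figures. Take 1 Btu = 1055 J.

The reservoir spacing is ΔT = 295 − 84 = 211.0 K.
The reversible limit is COP_R = T_C/ΔT = 0.3981, so W_min = Q_C/COP = Q_C·ΔT/T_C.
W_min = 0.3340 × 211.0/84.00 = 0.8390 MJ = 795.2 Btu.

795 Btu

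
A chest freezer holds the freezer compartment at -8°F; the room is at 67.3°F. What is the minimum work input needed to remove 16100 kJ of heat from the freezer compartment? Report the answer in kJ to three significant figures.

In absolute terms T_C = 250.93 K and T_H = 292.76 K, so ΔT = 41.83 K.
The reversible limit is COP_R = T_C/ΔT = 5.998, so W_min = Q_C/COP = Q_C·ΔT/T_C.
W_min = 16100 × 41.83/250.93 = 2684 kJ.

2680 kJ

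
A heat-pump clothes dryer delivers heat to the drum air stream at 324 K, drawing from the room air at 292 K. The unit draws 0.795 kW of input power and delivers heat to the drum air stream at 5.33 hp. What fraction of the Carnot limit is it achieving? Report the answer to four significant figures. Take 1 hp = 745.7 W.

Converting, Q̇_H = 5.330 hp = 3.975 kW, so COP_actual = Q̇_H/Ẇ = 3.975/0.7950 = 4.999.
The reservoir spacing is ΔT = 324 − 292 = 32.00 K.
COP_Carnot = T_H/ΔT = 324.00/32.00 = 10.13.
η_II = COP_actual/COP_Carnot = 4.999/10.13 = 0.4938.

0.4938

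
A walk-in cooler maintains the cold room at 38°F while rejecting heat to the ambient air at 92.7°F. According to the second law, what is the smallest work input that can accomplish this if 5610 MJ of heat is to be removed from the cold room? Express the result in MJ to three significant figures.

In absolute terms T_C = 276.48 K and T_H = 306.87 K, so ΔT = 30.39 K.
The reversible limit is COP_R = T_C/ΔT = 9.098, so W_min = Q_C/COP = Q_C·ΔT/T_C.
W_min = 5610 × 30.39/276.48 = 616.6 MJ.

617 MJ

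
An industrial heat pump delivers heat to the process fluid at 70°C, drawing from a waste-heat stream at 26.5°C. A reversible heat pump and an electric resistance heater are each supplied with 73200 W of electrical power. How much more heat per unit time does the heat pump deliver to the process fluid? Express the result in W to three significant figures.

In absolute terms T_C = 299.65 K and T_H = 343.15 K, so ΔT = 43.50 K.
COP_Carnot = T_H/ΔT = 343.15/43.50 = 7.889.
The heat pump delivers Q̇_H = COP × Ẇ = 577400 W; the resistance heater delivers Ẇ = 73200 W.
Extra = (COP − 1)·Ẇ = 504200 W.

504000 W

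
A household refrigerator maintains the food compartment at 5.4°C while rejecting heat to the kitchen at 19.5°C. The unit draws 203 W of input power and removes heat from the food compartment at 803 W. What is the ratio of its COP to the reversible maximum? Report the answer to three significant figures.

COP_actual = Q̇_C/Ẇ = 803.0/203.0 = 3.956.
In absolute terms T_C = 278.55 K and T_H = 292.65 K, so ΔT = 14.10 K.
COP_Carnot = T_C/ΔT = 278.55/14.10 = 19.76.
η_II = COP_actual/COP_Carnot = 3.956/19.76 = 0.2002.

0.200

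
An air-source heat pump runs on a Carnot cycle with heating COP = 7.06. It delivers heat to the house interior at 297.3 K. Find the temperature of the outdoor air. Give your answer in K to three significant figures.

255 K

COP_HP = T_H/(T_H − T_C) gives T_H − T_C = T_H/COP.
With T_H = 297.30 K, T_C = 297.30 × (1 − 1/7.06) = 255.19 K.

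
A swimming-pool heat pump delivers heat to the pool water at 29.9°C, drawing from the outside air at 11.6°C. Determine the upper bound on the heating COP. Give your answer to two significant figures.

In absolute terms T_C = 284.75 K and T_H = 303.05 K, so ΔT = 18.30 K.
For a reversible cycle, COP_Carnot = T_H/ΔT = 303.05/18.30 = 16.56.

17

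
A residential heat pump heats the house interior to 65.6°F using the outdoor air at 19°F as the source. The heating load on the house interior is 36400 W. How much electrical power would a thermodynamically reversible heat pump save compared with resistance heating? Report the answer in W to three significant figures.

33200 W

In absolute terms T_C = 265.93 K and T_H = 291.82 K, so ΔT = 25.89 K.
COP_Carnot = T_H/ΔT = 291.82/25.89 = 11.27.
Resistance heating needs Ẇ_res = Q̇_H = 36400 W; the reversible heat pump needs only Ẇ_hp = Q̇_H/COP = 3229 W.
Saving = 36400 − 3229 = 33170 W.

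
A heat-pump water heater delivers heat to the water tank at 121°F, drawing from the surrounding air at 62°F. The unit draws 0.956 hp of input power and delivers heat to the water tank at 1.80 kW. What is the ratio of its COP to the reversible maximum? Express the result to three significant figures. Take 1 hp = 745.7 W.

Converting, Q̇_H = 1.800 kW = 2.414 hp, so COP_actual = Q̇_H/Ẇ = 2.414/0.9560 = 2.525.
In absolute terms T_C = 289.82 K and T_H = 322.59 K, so ΔT = 32.78 K.
COP_Carnot = T_H/ΔT = 322.59/32.78 = 9.842.
η_II = COP_actual/COP_Carnot = 2.525/9.842 = 0.2566.

0.257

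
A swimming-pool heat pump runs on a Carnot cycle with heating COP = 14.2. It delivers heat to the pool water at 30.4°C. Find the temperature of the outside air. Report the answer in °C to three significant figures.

COP_HP = T_H/(T_H − T_C) gives T_H − T_C = T_H/COP.
With T_H = 303.55 K, T_C = 303.55 × (1 − 1/14.2) = 282.17 K.
Converting, 282.17 K = 9.02°C.

9.02 °C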